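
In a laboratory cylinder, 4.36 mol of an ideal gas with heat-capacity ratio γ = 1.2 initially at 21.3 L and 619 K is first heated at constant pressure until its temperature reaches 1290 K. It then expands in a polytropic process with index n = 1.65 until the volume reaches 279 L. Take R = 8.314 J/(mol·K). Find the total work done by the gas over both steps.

P₁ = nRT₁/V₁ = 4.36×8.314×619/21.3 = 1050 kPa.
Step 1 — Isobaric: P stays 1050 kPa; V/T = const ⇒ T₂ = 1290 K, V₂ = 44.4 L.
W = PΔV = 1050×(44.4−21.3) kPa·L = 24300 J.
ΔU = nCvΔT = 4.36×41.6×(1290−619) = 122000 J.
Q = ΔU + W = nCpΔT = 146000 J.
State after step 1: P = 1050 kPa, V = 44.4 L, T = 1290 K.
Step 2 — Polytropic n=1.65: T₂ = T₁(V₁/V₂)^(n−1) = 1290×(0.159)^0.65 = 391 K; P₂ = P₁(V₁/V₂)^n = 50.7 kPa.
W = (P₁V₁−P₂V₂)/(n−1) = (1050×44.4−50.7×279)/0.65 = 50200 J.
ΔU = nCvΔT = 4.36×41.6×(391−1290) = -163000 J.
Q = ΔU + W = -113000 J.
Net over both steps: W = 74500 J, Q = 33100 J, ΔU = -41400 J.

74500 J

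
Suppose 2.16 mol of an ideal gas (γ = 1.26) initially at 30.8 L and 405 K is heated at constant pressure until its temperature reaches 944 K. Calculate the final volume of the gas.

P₁ = nRT₁/V₁ = 2.16×8.314×405/30.8 = 236 kPa.
Isobaric: P stays 236 kPa; V/T = const ⇒ T₂ = 944 K, V₂ = 71.8 L.

71.8 L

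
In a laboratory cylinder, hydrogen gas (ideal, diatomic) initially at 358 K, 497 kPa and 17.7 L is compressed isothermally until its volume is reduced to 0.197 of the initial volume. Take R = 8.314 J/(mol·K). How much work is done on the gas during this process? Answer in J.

14300 J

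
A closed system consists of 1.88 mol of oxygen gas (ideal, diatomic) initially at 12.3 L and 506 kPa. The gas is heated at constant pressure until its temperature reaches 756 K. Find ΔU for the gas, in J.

T₁ = P₁V₁/(nR) = 506×12.3/(1.88×8.314) = 398 K.
Isobaric: P stays 506 kPa; V/T = const ⇒ T₂ = 756 K, V₂ = 23.4 L.
For an ideal gas ΔU = nCvΔT with Cv = (5/2)R = 20.8 J/(mol·K).
ΔU = 1.88×20.8×(756−398) = 14000 J.

14000 J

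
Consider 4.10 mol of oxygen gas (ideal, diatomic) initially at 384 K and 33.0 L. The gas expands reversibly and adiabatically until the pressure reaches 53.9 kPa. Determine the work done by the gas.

P₁ = nRT₁/V₁ = 4.10×8.314×384/33.0 = 397 kPa.
Adiabatic: T₂/T₁ = (P₂/P₁)^((γ−1)/γ) ⇒ T₂ = 384×(0.136)^0.286 = 217 K; V₂ = 137 L.
ΔU = nCvΔT = 4.10×20.8×(217−384) = -14200 J.
Q = 0 for an adiabatic process, so W = −ΔU = 14200 J.

14200 J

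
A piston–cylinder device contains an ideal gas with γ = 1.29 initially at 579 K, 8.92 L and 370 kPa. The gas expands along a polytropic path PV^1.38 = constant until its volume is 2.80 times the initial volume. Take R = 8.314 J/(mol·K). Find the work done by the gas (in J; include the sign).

n = P₁V₁/(RT₁) = 370×8.92/(8.314×579) = 0.686 mol.
Polytropic n=1.38: T₂ = T₁(V₁/V₂)^(n−1) = 579×(0.357)^0.38 = 392 K; P₂ = P₁(V₁/V₂)^n = 89.4 kPa.
W = (P₁V₁−P₂V₂)/(n−1) = (370×8.92−89.4×25.0)/0.38 = 2810 J.

2810 J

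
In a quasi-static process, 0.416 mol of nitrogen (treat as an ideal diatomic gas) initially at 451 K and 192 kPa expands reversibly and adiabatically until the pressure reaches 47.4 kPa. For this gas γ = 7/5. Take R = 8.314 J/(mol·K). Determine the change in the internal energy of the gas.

-1280 J

V₁ = nRT₁/P₁ = 0.416×8.314×451/192 = 8.12 L.
Adiabatic: T₂/T₁ = (P₂/P₁)^((γ−1)/γ) ⇒ T₂ = 451×(0.247)^0.286 = 302 K; V₂ = 22.1 L.
For an ideal gas ΔU = nCvΔT with Cv = (5/2)R = 20.8 J/(mol·K).
ΔU = 0.416×20.8×(302−451) = -1280 J.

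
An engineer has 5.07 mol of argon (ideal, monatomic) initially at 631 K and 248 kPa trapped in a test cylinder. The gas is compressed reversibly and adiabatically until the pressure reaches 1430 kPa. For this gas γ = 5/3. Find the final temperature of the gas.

V₁ = nRT₁/P₁ = 5.07×8.314×631/248 = 107 L.
Adiabatic: T₂/T₁ = (P₂/P₁)^((γ−1)/γ) ⇒ T₂ = 631×(5.77)^0.400 = 1270 K; V₂ = 37.5 L.

1270 K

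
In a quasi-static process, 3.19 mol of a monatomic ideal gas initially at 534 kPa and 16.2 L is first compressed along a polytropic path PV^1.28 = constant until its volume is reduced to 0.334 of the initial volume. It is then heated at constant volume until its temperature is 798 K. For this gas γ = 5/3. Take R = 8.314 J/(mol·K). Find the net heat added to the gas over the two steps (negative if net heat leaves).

7670 J

T₁ = P₁V₁/(nR) = 534×16.2/(3.19×8.314) = 326 K.
Step 1 — Polytropic n=1.28: T₂ = T₁(V₁/V₂)^(n−1) = 326×(2.99)^0.28 = 443 K; P₂ = P₁(V₁/V₂)^n = 2170 kPa.
W = (P₁V₁−P₂V₂)/(n−1) = (534×16.2−2170×5.41)/0.28 = -11100 J.
ΔU = nCvΔT = 3.19×12.5×(443−326) = 4660 J.
Q = ΔU + W = -6440 J.
State after step 1: P = 2170 kPa, V = 5.41 L, T = 443 K.
Step 2 — Isochoric: V stays 5.41 L; P/T = const ⇒ T₂ = 798 K, P₂ = 3910 kPa.
W = 0 (no volume change).
ΔU = nCvΔT = 3.19×12.5×(798−443) = 14100 J.
Q = ΔU = 14100 J.
Net over both steps: W = -11100 J, Q = 7670 J, ΔU = 18800 J.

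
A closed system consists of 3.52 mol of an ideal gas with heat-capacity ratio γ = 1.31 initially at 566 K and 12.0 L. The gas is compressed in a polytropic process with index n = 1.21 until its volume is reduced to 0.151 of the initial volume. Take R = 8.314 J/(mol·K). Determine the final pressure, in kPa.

P₁ = nRT₁/V₁ = 3.52×8.314×566/12.0 = 1380 kPa.
Polytropic n=1.21: T₂ = T₁(V₁/V₂)^(n−1) = 566×(6.62)^0.21 = 842 K; P₂ = P₁(V₁/V₂)^n = 13600 kPa.

13600 kPa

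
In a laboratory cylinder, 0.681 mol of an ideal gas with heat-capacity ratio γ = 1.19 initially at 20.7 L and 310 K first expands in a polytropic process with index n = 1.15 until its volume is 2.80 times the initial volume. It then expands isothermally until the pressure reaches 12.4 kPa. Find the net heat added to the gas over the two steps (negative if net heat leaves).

1460 J

P₁ = nRT₁/V₁ = 0.681×8.314×310/20.7 = 84.8 kPa.
Step 1 — Polytropic n=1.15: T₂ = T₁(V₁/V₂)^(n−1) = 310×(0.357)^0.15 = 266 K; P₂ = P₁(V₁/V₂)^n = 25.9 kPa.
W = (P₁V₁−P₂V₂)/(n−1) = (84.8×20.7−25.9×58.0)/0.15 = 1670 J.
ΔU = nCvΔT = 0.681×43.8×(266−310) = -1320 J.
Q = ΔU + W = 353 J.
State after step 1: P = 25.9 kPa, V = 58.0 L, T = 266 K.
Step 2 — Isothermal: T stays 266 K; PV = const ⇒ V₂ = 121 L, P₂ = 12.4 kPa.
ΔU = 0 (ideal gas, T constant).
W = nRT ln(V₂/V₁) = 0.681×8.314×266×ln(2.09) = 1110 J.
Q = ΔU + W = 1110 J.
Net over both steps: W = 2790 J, Q = 1460 J, ΔU = -1320 J.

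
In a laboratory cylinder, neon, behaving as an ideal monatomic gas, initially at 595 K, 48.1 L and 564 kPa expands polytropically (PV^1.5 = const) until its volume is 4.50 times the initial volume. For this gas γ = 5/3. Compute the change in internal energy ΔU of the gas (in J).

n = P₁V₁/(RT₁) = 564×48.1/(8.314×595) = 5.48 mol.
Polytropic n=1.5: T₂ = T₁(V₁/V₂)^(n−1) = 595×(0.222)^0.50 = 280 K; P₂ = P₁(V₁/V₂)^n = 59.1 kPa.
For an ideal gas ΔU = nCvΔT with Cv = (3/2)R = 12.5 J/(mol·K).
ΔU = 5.48×12.5×(280−595) = -21500 J.

-21500 J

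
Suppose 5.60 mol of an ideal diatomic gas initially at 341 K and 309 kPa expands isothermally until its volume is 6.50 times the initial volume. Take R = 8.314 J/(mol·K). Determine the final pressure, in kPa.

47.5 kPa

V₁ = nRT₁/P₁ = 5.60×8.314×341/309 = 51.4 L.
Isothermal: T stays 341 K; PV = const ⇒ V₂ = 334 L, P₂ = 47.5 kPa.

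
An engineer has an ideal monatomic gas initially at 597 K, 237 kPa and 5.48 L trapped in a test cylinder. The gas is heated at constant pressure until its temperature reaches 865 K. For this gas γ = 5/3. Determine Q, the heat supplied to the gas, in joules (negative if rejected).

n = P₁V₁/(RT₁) = 237×5.48/(8.314×597) = 0.262 mol.
Isobaric: P stays 237 kPa; V/T = const ⇒ T₂ = 865 K, V₂ = 7.94 L.
W = PΔV = 237×(7.94−5.48) kPa·L = 583 J.
ΔU = nCvΔT = 0.262×12.5×(865−597) = 875 J.
Q = ΔU + W = nCpΔT = 1460 J.

1460 J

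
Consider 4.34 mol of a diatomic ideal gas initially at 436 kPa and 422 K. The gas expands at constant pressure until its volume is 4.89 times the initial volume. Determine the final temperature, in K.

V₁ = nRT₁/P₁ = 4.34×8.314×422/436 = 34.9 L.
Isobaric: P stays 436 kPa; V/T = const ⇒ T₂ = 2060 K, V₂ = 171 L.

2060 K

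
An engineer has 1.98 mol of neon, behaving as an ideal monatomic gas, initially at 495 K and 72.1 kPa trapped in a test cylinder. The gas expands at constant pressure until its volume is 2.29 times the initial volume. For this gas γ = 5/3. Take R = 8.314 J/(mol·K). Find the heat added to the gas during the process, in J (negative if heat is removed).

26300 J

V₁ = nRT₁/P₁ = 1.98×8.314×495/72.1 = 113 L.
Isobaric: P stays 72.1 kPa; V/T = const ⇒ T₂ = 1130 K, V₂ = 259 L.
W = PΔV = 72.1×(259−113) kPa·L = 10500 J.
ΔU = nCvΔT = 1.98×12.5×(1130−495) = 15800 J.
Q = ΔU + W = nCpΔT = 26300 J.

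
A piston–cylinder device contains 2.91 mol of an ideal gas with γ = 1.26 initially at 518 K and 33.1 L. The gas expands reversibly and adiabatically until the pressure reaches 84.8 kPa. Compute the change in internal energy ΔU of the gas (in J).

-12800 J

P₁ = nRT₁/V₁ = 2.91×8.314×518/33.1 = 379 kPa.
Adiabatic: T₂/T₁ = (P₂/P₁)^((γ−1)/γ) ⇒ T₂ = 518×(0.224)^0.206 = 380 K; V₂ = 109 L.
For an ideal gas ΔU = nCvΔT with Cv = R/(γ−1) = 32.0 J/(mol·K).
ΔU = 2.91×32.0×(380−518) = -12800 J.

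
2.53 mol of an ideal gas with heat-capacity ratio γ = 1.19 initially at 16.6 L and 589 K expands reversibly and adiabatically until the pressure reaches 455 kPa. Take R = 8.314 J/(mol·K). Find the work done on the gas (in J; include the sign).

-4950 J

P₁ = nRT₁/V₁ = 2.53×8.314×589/16.6 = 746 kPa.
Adiabatic: T₂/T₁ = (P₂/P₁)^((γ−1)/γ) ⇒ T₂ = 589×(0.610)^0.160 = 544 K; V₂ = 25.2 L.
ΔU = nCvΔT = 2.53×43.8×(544−589) = -4950 J.
Q = 0 for an adiabatic process, so W = −ΔU = 4950 J.
Work done on the gas = −W_by = -4950 J.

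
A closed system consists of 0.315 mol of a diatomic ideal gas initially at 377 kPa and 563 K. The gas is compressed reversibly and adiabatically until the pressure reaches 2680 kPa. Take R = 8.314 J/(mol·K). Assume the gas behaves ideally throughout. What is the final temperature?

V₁ = nRT₁/P₁ = 0.315×8.314×563/377 = 3.91 L.
Adiabatic: T₂/T₁ = (P₂/P₁)^((γ−1)/γ) ⇒ T₂ = 563×(7.11)^0.286 = 986 K; V₂ = 0.964 L.

986 K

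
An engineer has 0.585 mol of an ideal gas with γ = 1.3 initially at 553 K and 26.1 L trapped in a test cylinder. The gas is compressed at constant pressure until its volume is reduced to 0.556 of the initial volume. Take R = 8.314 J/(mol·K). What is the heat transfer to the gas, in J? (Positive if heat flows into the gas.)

-5170 J

P₁ = nRT₁/V₁ = 0.585×8.314×553/26.1 = 103 kPa.
Isobaric: P stays 103 kPa; V/T = const ⇒ T₂ = 307 K, V₂ = 14.5 L.
W = PΔV = 103×(14.5−26.1) kPa·L = -1190 J.
ΔU = nCvΔT = 0.585×27.7×(307−553) = -3980 J.
Q = ΔU + W = nCpΔT = -5170 J.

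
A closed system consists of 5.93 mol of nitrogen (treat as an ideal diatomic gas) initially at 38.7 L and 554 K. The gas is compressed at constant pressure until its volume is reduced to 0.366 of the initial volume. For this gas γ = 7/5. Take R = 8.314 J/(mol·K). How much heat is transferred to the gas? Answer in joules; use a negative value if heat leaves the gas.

P₁ = nRT₁/V₁ = 5.93×8.314×554/38.7 = 706 kPa.
Isobaric: P stays 706 kPa; V/T = const ⇒ T₂ = 203 K, V₂ = 14.2 L.
W = PΔV = 706×(14.2−38.7) kPa·L = -17300 J.
ΔU = nCvΔT = 5.93×20.8×(203−554) = -43300 J.
Q = ΔU + W = nCpΔT = -60600 J.

-60600 J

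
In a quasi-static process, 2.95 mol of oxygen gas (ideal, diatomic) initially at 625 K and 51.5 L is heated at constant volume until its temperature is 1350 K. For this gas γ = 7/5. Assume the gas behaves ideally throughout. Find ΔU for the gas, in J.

44500 J

P₁ = nRT₁/V₁ = 2.95×8.314×625/51.5 = 298 kPa.
Isochoric: V stays 51.5 L; P/T = const ⇒ T₂ = 1350 K, P₂ = 643 kPa.
For an ideal gas ΔU = nCvΔT with Cv = (5/2)R = 20.8 J/(mol·K).
ΔU = 2.95×20.8×(1350−625) = 44500 J.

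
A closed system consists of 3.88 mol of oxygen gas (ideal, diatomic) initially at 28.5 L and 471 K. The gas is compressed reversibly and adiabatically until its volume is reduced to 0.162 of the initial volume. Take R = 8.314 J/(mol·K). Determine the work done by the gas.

P₁ = nRT₁/V₁ = 3.88×8.314×471/28.5 = 533 kPa.
Adiabatic: TV^(γ−1) = const ⇒ T₂ = 471×(6.17)^0.400 = 975 K; PV^γ = const ⇒ P₂ = 6820 kPa.
ΔU = nCvΔT = 3.88×20.8×(975−471) = 40700 J.
Q = 0 for an adiabatic process, so W = −ΔU = -40700 J.

-40700 J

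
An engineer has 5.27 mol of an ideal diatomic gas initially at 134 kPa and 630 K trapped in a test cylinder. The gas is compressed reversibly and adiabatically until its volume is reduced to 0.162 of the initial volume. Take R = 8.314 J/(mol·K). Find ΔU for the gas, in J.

V₁ = nRT₁/P₁ = 5.27×8.314×630/134 = 206 L.
Adiabatic: TV^(γ−1) = const ⇒ T₂ = 630×(6.17)^0.400 = 1300 K; PV^γ = const ⇒ P₂ = 1710 kPa.
For an ideal gas ΔU = nCvΔT with Cv = (5/2)R = 20.8 J/(mol·K).
ΔU = 5.27×20.8×(1300−630) = 73900 J.

73900 J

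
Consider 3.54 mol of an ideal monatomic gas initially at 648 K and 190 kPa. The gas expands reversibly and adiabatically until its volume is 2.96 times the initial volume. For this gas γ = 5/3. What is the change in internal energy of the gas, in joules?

-14700 J

V₁ = nRT₁/P₁ = 3.54×8.314×648/190 = 100 L.
Adiabatic: TV^(γ−1) = const ⇒ T₂ = 648×(0.338)^0.667 = 314 K; PV^γ = const ⇒ P₂ = 31.1 kPa.
For an ideal gas ΔU = nCvΔT with Cv = (3/2)R = 12.5 J/(mol·K).
ΔU = 3.54×12.5×(314−648) = -14700 J.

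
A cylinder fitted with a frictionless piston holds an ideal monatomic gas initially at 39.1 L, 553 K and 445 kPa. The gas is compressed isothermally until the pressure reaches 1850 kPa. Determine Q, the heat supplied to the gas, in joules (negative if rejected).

-24800 J

n = P₁V₁/(RT₁) = 445×39.1/(8.314×553) = 3.78 mol.
Isothermal: T stays 553 K; PV = const ⇒ V₂ = 9.41 L, P₂ = 1850 kPa.
ΔU = 0 (ideal gas, T constant).
W = nRT ln(V₂/V₁) = 3.78×8.314×553×ln(0.241) = -24800 J.
Q = ΔU + W = -24800 J.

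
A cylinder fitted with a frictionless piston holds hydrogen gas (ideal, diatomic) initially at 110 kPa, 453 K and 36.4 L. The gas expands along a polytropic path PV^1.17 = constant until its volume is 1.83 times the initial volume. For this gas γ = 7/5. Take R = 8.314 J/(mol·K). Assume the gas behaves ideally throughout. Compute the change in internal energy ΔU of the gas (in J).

-977 J

n = P₁V₁/(RT₁) = 110×36.4/(8.314×453) = 1.06 mol.
Polytropic n=1.17: T₂ = T₁(V₁/V₂)^(n−1) = 453×(0.546)^0.17 = 409 K; P₂ = P₁(V₁/V₂)^n = 54.2 kPa.
For an ideal gas ΔU = nCvΔT with Cv = (5/2)R = 20.8 J/(mol·K).
ΔU = 1.06×20.8×(409−453) = -977 J.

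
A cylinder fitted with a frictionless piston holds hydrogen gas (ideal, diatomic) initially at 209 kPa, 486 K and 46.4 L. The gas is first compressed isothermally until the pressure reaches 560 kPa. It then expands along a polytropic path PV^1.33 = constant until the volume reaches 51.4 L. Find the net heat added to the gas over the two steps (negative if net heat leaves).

-8010 J

n = P₁V₁/(RT₁) = 209×46.4/(8.314×486) = 2.40 mol.
Step 1 — Isothermal: T stays 486 K; PV = const ⇒ V₂ = 17.3 L, P₂ = 560 kPa.
ΔU = 0 (ideal gas, T constant).
W = nRT ln(V₂/V₁) = 2.40×8.314×486×ln(0.373) = -9560 J.
Q = ΔU + W = -9560 J.
State after step 1: P = 560 kPa, V = 17.3 L, T = 486 K.
Step 2 — Polytropic n=1.33: T₂ = T₁(V₁/V₂)^(n−1) = 486×(0.337)^0.33 = 339 K; P₂ = P₁(V₁/V₂)^n = 132 kPa.
W = (P₁V₁−P₂V₂)/(n−1) = (560×17.3−132×51.4)/0.33 = 8860 J.
ΔU = nCvΔT = 2.40×20.8×(339−486) = -7310 J.
Q = ΔU + W = 1550 J.
Net over both steps: W = -694 J, Q = -8010 J, ΔU = -7310 J.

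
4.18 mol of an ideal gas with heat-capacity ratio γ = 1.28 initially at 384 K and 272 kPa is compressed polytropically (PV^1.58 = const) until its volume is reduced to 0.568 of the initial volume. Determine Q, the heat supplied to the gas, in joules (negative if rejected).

9570 J

V₁ = nRT₁/P₁ = 4.18×8.314×384/272 = 49.1 L.
Polytropic n=1.58: T₂ = T₁(V₁/V₂)^(n−1) = 384×(1.76)^0.58 = 533 K; P₂ = P₁(V₁/V₂)^n = 665 kPa.
W = (P₁V₁−P₂V₂)/(n−1) = (272×49.1−665×27.9)/0.58 = -8930 J.
ΔU = nCvΔT = 4.18×29.7×(533−384) = 18500 J.
Q = ΔU + W = 9570 J.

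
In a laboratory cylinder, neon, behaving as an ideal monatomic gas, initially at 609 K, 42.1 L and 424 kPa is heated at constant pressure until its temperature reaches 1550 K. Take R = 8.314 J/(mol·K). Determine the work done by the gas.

27600 J

n = P₁V₁/(RT₁) = 424×42.1/(8.314×609) = 3.53 mol.
Isobaric: P stays 424 kPa; V/T = const ⇒ T₂ = 1550 K, V₂ = 107 L.
W = PΔV = 424×(107−42.1) kPa·L = 27600 J.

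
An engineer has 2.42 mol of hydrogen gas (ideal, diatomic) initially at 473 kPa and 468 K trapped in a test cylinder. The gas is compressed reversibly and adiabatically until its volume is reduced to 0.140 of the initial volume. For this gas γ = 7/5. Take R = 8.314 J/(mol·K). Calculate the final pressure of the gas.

7420 kPa

V₁ = nRT₁/P₁ = 2.42×8.314×468/473 = 19.9 L.
Adiabatic: TV^(γ−1) = const ⇒ T₂ = 468×(7.14)^0.400 = 1030 K; PV^γ = const ⇒ P₂ = 7420 kPa.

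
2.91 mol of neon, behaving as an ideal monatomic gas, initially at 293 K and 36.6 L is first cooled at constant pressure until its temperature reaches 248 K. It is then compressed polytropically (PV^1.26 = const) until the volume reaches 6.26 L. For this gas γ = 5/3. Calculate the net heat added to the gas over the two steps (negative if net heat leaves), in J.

-9980 J

P₁ = nRT₁/V₁ = 2.91×8.314×293/36.6 = 194 kPa.
Step 1 — Isobaric: P stays 194 kPa; V/T = const ⇒ T₂ = 248 K, V₂ = 31.0 L.
W = PΔV = 194×(31.0−36.6) kPa·L = -1090 J.
ΔU = nCvΔT = 2.91×12.5×(248−293) = -1630 J.
Q = ΔU + W = nCpΔT = -2720 J.
State after step 1: P = 194 kPa, V = 31.0 L, T = 248 K.
Step 2 — Polytropic n=1.26: T₂ = T₁(V₁/V₂)^(n−1) = 248×(4.95)^0.26 = 376 K; P₂ = P₁(V₁/V₂)^n = 1450 kPa.
W = (P₁V₁−P₂V₂)/(n−1) = (194×31.0−1450×6.26)/0.26 = -11900 J.
ΔU = nCvΔT = 2.91×12.5×(376−248) = 4640 J.
Q = ΔU + W = -7260 J.
Net over both steps: W = -13000 J, Q = -9980 J, ΔU = 3010 J.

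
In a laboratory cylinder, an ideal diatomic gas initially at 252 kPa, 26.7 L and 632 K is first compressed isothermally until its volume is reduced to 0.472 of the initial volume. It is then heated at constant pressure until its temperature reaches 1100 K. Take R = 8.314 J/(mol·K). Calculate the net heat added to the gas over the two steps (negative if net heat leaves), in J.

n = P₁V₁/(RT₁) = 252×26.7/(8.314×632) = 1.28 mol.
Step 1 — Isothermal: T stays 632 K; PV = const ⇒ V₂ = 12.6 L, P₂ = 534 kPa.
ΔU = 0 (ideal gas, T constant).
W = nRT ln(V₂/V₁) = 1.28×8.314×632×ln(0.472) = -5050 J.
Q = ΔU + W = -5050 J.
State after step 1: P = 534 kPa, V = 12.6 L, T = 632 K.
Step 2 — Isobaric: P stays 534 kPa; V/T = const ⇒ T₂ = 1100 K, V₂ = 21.9 L.
W = PΔV = 534×(21.9−12.6) kPa·L = 4980 J.
ΔU = nCvΔT = 1.28×20.8×(1100−632) = 12500 J.
Q = ΔU + W = nCpΔT = 17400 J.
Net over both steps: W = -69.1 J, Q = 12400 J, ΔU = 12500 J.

12400 J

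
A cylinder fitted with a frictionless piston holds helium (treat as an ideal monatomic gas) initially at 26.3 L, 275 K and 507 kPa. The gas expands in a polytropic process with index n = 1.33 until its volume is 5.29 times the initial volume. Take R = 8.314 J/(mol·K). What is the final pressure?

Polytropic n=1.33: T₂ = T₁(V₁/V₂)^(n−1) = 275×(0.189)^0.33 = 159 K; P₂ = P₁(V₁/V₂)^n = 55.3 kPa.

55.3 kPa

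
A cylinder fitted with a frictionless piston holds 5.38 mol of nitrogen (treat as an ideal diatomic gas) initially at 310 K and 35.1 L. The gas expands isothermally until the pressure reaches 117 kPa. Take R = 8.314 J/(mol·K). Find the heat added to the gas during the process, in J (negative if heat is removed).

16900 J

P₁ = nRT₁/V₁ = 5.38×8.314×310/35.1 = 395 kPa.
Isothermal: T stays 310 K; PV = const ⇒ V₂ = 119 L, P₂ = 117 kPa.
ΔU = 0 (ideal gas, T constant).
W = nRT ln(V₂/V₁) = 5.38×8.314×310×ln(3.38) = 16900 J.
Q = ΔU + W = 16900 J.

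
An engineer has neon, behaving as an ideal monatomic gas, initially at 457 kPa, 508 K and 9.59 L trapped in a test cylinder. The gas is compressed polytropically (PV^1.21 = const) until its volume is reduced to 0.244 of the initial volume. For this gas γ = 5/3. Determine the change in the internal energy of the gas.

2270 J

n = P₁V₁/(RT₁) = 457×9.59/(8.314×508) = 1.04 mol.
Polytropic n=1.21: T₂ = T₁(V₁/V₂)^(n−1) = 508×(4.10)^0.21 = 683 K; P₂ = P₁(V₁/V₂)^n = 2520 kPa.
For an ideal gas ΔU = nCvΔT with Cv = (3/2)R = 12.5 J/(mol·K).
ΔU = 1.04×12.5×(683−508) = 2270 J.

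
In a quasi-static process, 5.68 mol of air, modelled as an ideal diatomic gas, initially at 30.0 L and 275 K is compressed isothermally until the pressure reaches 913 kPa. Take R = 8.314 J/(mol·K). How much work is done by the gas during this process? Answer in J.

P₁ = nRT₁/V₁ = 5.68×8.314×275/30.0 = 433 kPa.
Isothermal: T stays 275 K; PV = const ⇒ V₂ = 14.2 L, P₂ = 913 kPa.
W = nRT ln(V₂/V₁) = 5.68×8.314×275×ln(0.474) = -9690 J.

-9690 J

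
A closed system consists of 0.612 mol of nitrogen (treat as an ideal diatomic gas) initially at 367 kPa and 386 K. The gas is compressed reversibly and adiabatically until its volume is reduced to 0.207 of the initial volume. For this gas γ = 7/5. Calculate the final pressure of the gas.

V₁ = nRT₁/P₁ = 0.612×8.314×386/367 = 5.35 L.
Adiabatic: TV^(γ−1) = const ⇒ T₂ = 386×(4.83)^0.400 = 725 K; PV^γ = const ⇒ P₂ = 3330 kPa.

3330 kPa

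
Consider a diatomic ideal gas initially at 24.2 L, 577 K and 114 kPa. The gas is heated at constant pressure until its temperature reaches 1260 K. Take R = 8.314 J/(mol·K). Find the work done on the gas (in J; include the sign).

-3270 J

n = P₁V₁/(RT₁) = 114×24.2/(8.314×577) = 0.575 mol.
Isobaric: P stays 114 kPa; V/T = const ⇒ T₂ = 1260 K, V₂ = 52.8 L.
W = PΔV = 114×(52.8−24.2) kPa·L = 3270 J.
Work done on the gas = −W_by = -3270 J.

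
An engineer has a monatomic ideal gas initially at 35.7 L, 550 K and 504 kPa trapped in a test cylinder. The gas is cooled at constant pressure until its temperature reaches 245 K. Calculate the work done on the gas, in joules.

n = P₁V₁/(RT₁) = 504×35.7/(8.314×550) = 3.93 mol.
Isobaric: P stays 504 kPa; V/T = const ⇒ T₂ = 245 K, V₂ = 15.9 L.
W = PΔV = 504×(15.9−35.7) kPa·L = -9980 J.
Work done on the gas = −W_by = 9980 J.

9980 J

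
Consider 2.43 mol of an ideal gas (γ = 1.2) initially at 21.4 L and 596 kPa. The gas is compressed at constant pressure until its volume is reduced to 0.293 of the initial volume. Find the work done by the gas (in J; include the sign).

-9020 J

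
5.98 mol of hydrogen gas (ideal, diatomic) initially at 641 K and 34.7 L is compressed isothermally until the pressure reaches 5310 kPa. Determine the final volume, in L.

P₁ = nRT₁/V₁ = 5.98×8.314×641/34.7 = 918 kPa.
Isothermal: T stays 641 K; PV = const ⇒ V₂ = 6.00 L, P₂ = 5310 kPa.

6.00 L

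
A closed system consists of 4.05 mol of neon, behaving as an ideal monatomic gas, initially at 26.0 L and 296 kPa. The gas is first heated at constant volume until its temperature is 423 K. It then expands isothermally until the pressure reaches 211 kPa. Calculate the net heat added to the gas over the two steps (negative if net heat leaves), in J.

T₁ = P₁V₁/(nR) = 296×26.0/(4.05×8.314) = 229 K.
Step 1 — Isochoric: V stays 26.0 L; P/T = const ⇒ T₂ = 423 K, P₂ = 548 kPa.
W = 0 (no volume change).
ΔU = nCvΔT = 4.05×12.5×(423−229) = 9820 J.
Q = ΔU = 9820 J.
State after step 1: P = 548 kPa, V = 26.0 L, T = 423 K.
Step 2 — Isothermal: T stays 423 K; PV = const ⇒ V₂ = 67.5 L, P₂ = 211 kPa.
ΔU = 0 (ideal gas, T constant).
W = nRT ln(V₂/V₁) = 4.05×8.314×423×ln(2.60) = 13600 J.
Q = ΔU + W = 13600 J.
Net over both steps: W = 13600 J, Q = 23400 J, ΔU = 9820 J.

23400 J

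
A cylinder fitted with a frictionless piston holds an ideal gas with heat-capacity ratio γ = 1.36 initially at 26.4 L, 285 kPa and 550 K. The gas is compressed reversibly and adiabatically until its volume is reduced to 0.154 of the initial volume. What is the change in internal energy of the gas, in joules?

20100 J

n = P₁V₁/(RT₁) = 285×26.4/(8.314×550) = 1.65 mol.
Adiabatic: TV^(γ−1) = const ⇒ T₂ = 550×(6.49)^0.360 = 1080 K; PV^γ = const ⇒ P₂ = 3630 kPa.
For an ideal gas ΔU = nCvΔT with Cv = R/(γ−1) = 23.1 J/(mol·K).
ΔU = 1.65×23.1×(1080−550) = 20100 J.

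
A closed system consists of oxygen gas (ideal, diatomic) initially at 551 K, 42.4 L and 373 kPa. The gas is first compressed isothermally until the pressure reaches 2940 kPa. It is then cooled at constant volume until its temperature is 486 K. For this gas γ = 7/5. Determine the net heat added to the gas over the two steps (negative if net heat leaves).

-37300 J

n = P₁V₁/(RT₁) = 373×42.4/(8.314×551) = 3.45 mol.
Step 1 — Isothermal: T stays 551 K; PV = const ⇒ V₂ = 5.38 L, P₂ = 2940 kPa.
ΔU = 0 (ideal gas, T constant).
W = nRT ln(V₂/V₁) = 3.45×8.314×551×ln(0.127) = -32700 J.
Q = ΔU + W = -32700 J.
State after step 1: P = 2940 kPa, V = 5.38 L, T = 551 K.
Step 2 — Isochoric: V stays 5.38 L; P/T = const ⇒ T₂ = 486 K, P₂ = 2590 kPa.
W = 0 (no volume change).
ΔU = nCvΔT = 3.45×20.8×(486−551) = -4660 J.
Q = ΔU = -4660 J.
Net over both steps: W = -32700 J, Q = -37300 J, ΔU = -4660 J.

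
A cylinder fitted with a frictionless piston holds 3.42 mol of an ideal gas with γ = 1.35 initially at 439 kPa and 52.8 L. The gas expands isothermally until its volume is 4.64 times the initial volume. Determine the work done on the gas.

T₁ = P₁V₁/(nR) = 439×52.8/(3.42×8.314) = 815 K.
Isothermal: T stays 815 K; PV = const ⇒ V₂ = 245 L, P₂ = 94.6 kPa.
W = nRT ln(V₂/V₁) = 3.42×8.314×815×ln(4.64) = 35600 J.
Work done on the gas = −W_by = -35600 J.

-35600 J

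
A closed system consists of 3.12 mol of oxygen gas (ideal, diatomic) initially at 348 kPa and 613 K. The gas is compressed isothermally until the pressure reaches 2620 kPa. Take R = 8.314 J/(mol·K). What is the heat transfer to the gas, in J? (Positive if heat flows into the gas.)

-32100 J

V₁ = nRT₁/P₁ = 3.12×8.314×613/348 = 45.7 L.
Isothermal: T stays 613 K; PV = const ⇒ V₂ = 6.07 L, P₂ = 2620 kPa.
ΔU = 0 (ideal gas, T constant).
W = nRT ln(V₂/V₁) = 3.12×8.314×613×ln(0.133) = -32100 J.
Q = ΔU + W = -32100 J.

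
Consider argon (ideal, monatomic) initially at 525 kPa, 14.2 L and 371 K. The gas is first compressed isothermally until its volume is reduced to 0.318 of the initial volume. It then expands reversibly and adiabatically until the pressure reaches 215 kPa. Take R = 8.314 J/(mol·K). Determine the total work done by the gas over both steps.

-2310 J

n = P₁V₁/(RT₁) = 525×14.2/(8.314×371) = 2.42 mol.
Step 1 — Isothermal: T stays 371 K; PV = const ⇒ V₂ = 4.52 L, P₂ = 1650 kPa.
ΔU = 0 (ideal gas, T constant).
W = nRT ln(V₂/V₁) = 2.42×8.314×371×ln(0.318) = -8540 J.
Q = ΔU + W = -8540 J.
State after step 1: P = 1650 kPa, V = 4.52 L, T = 371 K.
Step 2 — Adiabatic: T₂/T₁ = (P₂/P₁)^((γ−1)/γ) ⇒ T₂ = 371×(0.130)^0.400 = 164 K; V₂ = 15.3 L.
ΔU = nCvΔT = 2.42×12.5×(164−371) = -6230 J.
Q = 0 for an adiabatic process, so W = −ΔU = 6230 J.
Net over both steps: W = -2310 J, Q = -8540 J, ΔU = -6230 J.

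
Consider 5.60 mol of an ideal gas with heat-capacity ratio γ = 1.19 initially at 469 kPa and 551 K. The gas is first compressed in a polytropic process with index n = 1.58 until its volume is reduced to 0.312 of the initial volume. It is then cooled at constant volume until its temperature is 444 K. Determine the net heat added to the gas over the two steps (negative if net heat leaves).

-68900 J

V₁ = nRT₁/P₁ = 5.60×8.314×551/469 = 54.7 L.
Step 1 — Polytropic n=1.58: T₂ = T₁(V₁/V₂)^(n−1) = 551×(3.21)^0.58 = 1080 K; P₂ = P₁(V₁/V₂)^n = 2950 kPa.
W = (P₁V₁−P₂V₂)/(n−1) = (469×54.7−2950×17.1)/0.58 = -42700 J.
ΔU = nCvΔT = 5.60×43.8×(1080−551) = 130000 J.
Q = ΔU + W = 87600 J.
State after step 1: P = 2950 kPa, V = 17.1 L, T = 1080 K.
Step 2 — Isochoric: V stays 17.1 L; P/T = const ⇒ T₂ = 444 K, P₂ = 1210 kPa.
W = 0 (no volume change).
ΔU = nCvΔT = 5.60×43.8×(444−1080) = -157000 J.
Q = ΔU = -157000 J.
Net over both steps: W = -42700 J, Q = -68900 J, ΔU = -26200 J.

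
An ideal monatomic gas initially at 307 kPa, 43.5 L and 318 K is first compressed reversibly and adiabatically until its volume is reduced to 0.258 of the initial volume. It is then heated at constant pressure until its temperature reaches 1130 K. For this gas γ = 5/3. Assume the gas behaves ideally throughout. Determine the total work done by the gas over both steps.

n = P₁V₁/(RT₁) = 307×43.5/(8.314×318) = 5.05 mol.
Step 1 — Adiabatic: TV^(γ−1) = const ⇒ T₂ = 318×(3.88)^0.667 = 785 K; PV^γ = const ⇒ P₂ = 2940 kPa.
ΔU = nCvΔT = 5.05×12.5×(785−318) = 29400 J.
Q = 0 for an adiabatic process, so W = −ΔU = -29400 J.
State after step 1: P = 2940 kPa, V = 11.2 L, T = 785 K.
Step 2 — Isobaric: P stays 2940 kPa; V/T = const ⇒ T₂ = 1130 K, V₂ = 16.2 L.
W = PΔV = 2940×(16.2−11.2) kPa·L = 14500 J.
ΔU = nCvΔT = 5.05×12.5×(1130−785) = 21800 J.
Q = ΔU + W = nCpΔT = 36300 J.
Net over both steps: W = -14900 J, Q = 36300 J, ΔU = 51200 J.

-14900 J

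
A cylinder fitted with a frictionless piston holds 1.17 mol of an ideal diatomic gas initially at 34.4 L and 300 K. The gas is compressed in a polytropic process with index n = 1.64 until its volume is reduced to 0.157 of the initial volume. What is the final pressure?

P₁ = nRT₁/V₁ = 1.17×8.314×300/34.4 = 84.8 kPa.
Polytropic n=1.64: T₂ = T₁(V₁/V₂)^(n−1) = 300×(6.37)^0.64 = 981 K; P₂ = P₁(V₁/V₂)^n = 1770 kPa.

1770 kPa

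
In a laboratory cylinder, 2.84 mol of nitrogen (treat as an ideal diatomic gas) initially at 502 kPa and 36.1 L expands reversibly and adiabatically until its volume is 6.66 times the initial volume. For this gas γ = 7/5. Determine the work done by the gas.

T₁ = P₁V₁/(nR) = 502×36.1/(2.84×8.314) = 768 K.
Adiabatic: TV^(γ−1) = const ⇒ T₂ = 768×(0.150)^0.400 = 359 K; PV^γ = const ⇒ P₂ = 35.3 kPa.
ΔU = nCvΔT = 2.84×20.8×(359−768) = -24100 J.
Q = 0 for an adiabatic process, so W = −ΔU = 24100 J.

24100 J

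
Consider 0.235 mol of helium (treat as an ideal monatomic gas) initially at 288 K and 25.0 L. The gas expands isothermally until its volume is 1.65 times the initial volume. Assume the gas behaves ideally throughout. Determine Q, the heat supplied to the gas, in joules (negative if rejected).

282 J

P₁ = nRT₁/V₁ = 0.235×8.314×288/25.0 = 22.5 kPa.
Isothermal: T stays 288 K; PV = const ⇒ V₂ = 41.2 L, P₂ = 13.6 kPa.
ΔU = 0 (ideal gas, T constant).
W = nRT ln(V₂/V₁) = 0.235×8.314×288×ln(1.65) = 282 J.
Q = ΔU + W = 282 J.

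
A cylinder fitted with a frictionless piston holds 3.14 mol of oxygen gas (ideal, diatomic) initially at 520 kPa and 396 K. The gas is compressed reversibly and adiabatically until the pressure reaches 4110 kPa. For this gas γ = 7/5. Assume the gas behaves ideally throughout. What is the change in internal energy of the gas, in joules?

V₁ = nRT₁/P₁ = 3.14×8.314×396/520 = 19.9 L.
Adiabatic: T₂/T₁ = (P₂/P₁)^((γ−1)/γ) ⇒ T₂ = 396×(7.90)^0.286 = 715 K; V₂ = 4.54 L.
For an ideal gas ΔU = nCvΔT with Cv = (5/2)R = 20.8 J/(mol·K).
ΔU = 3.14×20.8×(715−396) = 20800 J.

20800 J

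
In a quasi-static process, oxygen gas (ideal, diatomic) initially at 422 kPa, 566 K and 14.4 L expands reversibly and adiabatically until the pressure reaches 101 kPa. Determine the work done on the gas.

-5100 J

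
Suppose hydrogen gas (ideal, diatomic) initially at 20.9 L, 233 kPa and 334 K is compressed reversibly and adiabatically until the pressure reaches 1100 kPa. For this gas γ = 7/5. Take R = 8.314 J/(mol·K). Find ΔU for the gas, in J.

n = P₁V₁/(RT₁) = 233×20.9/(8.314×334) = 1.75 mol.
Adiabatic: T₂/T₁ = (P₂/P₁)^((γ−1)/γ) ⇒ T₂ = 334×(4.72)^0.286 = 520 K; V₂ = 6.90 L.
For an ideal gas ΔU = nCvΔT with Cv = (5/2)R = 20.8 J/(mol·K).
ΔU = 1.75×20.8×(520−334) = 6790 J.

6790 J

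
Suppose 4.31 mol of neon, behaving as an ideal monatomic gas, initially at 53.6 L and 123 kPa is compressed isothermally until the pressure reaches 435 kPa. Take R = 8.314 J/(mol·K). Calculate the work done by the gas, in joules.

-8330 J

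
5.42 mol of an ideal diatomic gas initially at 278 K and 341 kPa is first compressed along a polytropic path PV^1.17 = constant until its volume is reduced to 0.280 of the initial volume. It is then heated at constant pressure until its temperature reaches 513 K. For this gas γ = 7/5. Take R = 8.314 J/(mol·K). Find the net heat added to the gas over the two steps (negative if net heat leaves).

V₁ = nRT₁/P₁ = 5.42×8.314×278/341 = 36.7 L.
Step 1 — Polytropic n=1.17: T₂ = T₁(V₁/V₂)^(n−1) = 278×(3.57)^0.17 = 345 K; P₂ = P₁(V₁/V₂)^n = 1510 kPa.
W = (P₁V₁−P₂V₂)/(n−1) = (341×36.7−1510×10.3)/0.17 = -17800 J.
ΔU = nCvΔT = 5.42×20.8×(345−278) = 7570 J.
Q = ΔU + W = -10200 J.
State after step 1: P = 1510 kPa, V = 10.3 L, T = 345 K.
Step 2 — Isobaric: P stays 1510 kPa; V/T = const ⇒ T₂ = 513 K, V₂ = 15.3 L.
W = PΔV = 1510×(15.3−10.3) kPa·L = 7560 J.
ΔU = nCvΔT = 5.42×20.8×(513−345) = 18900 J.
Q = ΔU + W = nCpΔT = 26500 J.
Net over both steps: W = -10200 J, Q = 16200 J, ΔU = 26500 J.

16200 J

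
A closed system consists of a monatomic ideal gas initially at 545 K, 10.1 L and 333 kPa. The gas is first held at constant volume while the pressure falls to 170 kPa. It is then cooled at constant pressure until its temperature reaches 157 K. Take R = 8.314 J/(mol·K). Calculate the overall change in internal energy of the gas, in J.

n = P₁V₁/(RT₁) = 333×10.1/(8.314×545) = 0.742 mol.
Step 1 — Isochoric: V stays 10.1 L; P/T = const ⇒ T₂ = 278 K, P₂ = 170 kPa.
W = 0 (no volume change).
ΔU = nCvΔT = 0.742×12.5×(278−545) = -2470 J.
Q = ΔU = -2470 J.
State after step 1: P = 170 kPa, V = 10.1 L, T = 278 K.
Step 2 — Isobaric: P stays 170 kPa; V/T = const ⇒ T₂ = 157 K, V₂ = 5.70 L.
W = PΔV = 170×(5.70−10.1) kPa·L = -748 J.
ΔU = nCvΔT = 0.742×12.5×(157−278) = -1120 J.
Q = ΔU + W = nCpΔT = -1870 J.
Net over both steps: W = -748 J, Q = -4340 J, ΔU = -3590 J.

-3590 J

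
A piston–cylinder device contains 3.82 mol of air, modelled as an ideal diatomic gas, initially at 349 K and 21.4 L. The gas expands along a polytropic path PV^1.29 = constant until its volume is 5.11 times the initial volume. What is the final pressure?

63.2 kPa

P₁ = nRT₁/V₁ = 3.82×8.314×349/21.4 = 518 kPa.
Polytropic n=1.29: T₂ = T₁(V₁/V₂)^(n−1) = 349×(0.196)^0.29 = 217 K; P₂ = P₁(V₁/V₂)^n = 63.2 kPa.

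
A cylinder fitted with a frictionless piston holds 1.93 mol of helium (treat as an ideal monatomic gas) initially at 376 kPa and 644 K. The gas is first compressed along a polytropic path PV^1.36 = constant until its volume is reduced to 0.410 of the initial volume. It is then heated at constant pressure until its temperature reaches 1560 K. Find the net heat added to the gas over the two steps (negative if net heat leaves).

22000 J

V₁ = nRT₁/P₁ = 1.93×8.314×644/376 = 27.5 L.
Step 1 — Polytropic n=1.36: T₂ = T₁(V₁/V₂)^(n−1) = 644×(2.44)^0.36 = 888 K; P₂ = P₁(V₁/V₂)^n = 1260 kPa.
W = (P₁V₁−P₂V₂)/(n−1) = (376×27.5−1260×11.3)/0.36 = -10900 J.
ΔU = nCvΔT = 1.93×12.5×(888−644) = 5870 J.
Q = ΔU + W = -5000 J.
State after step 1: P = 1260 kPa, V = 11.3 L, T = 888 K.
Step 2 — Isobaric: P stays 1260 kPa; V/T = const ⇒ T₂ = 1560 K, V₂ = 19.8 L.
W = PΔV = 1260×(19.8−11.3) kPa·L = 10800 J.
ΔU = nCvΔT = 1.93×12.5×(1560−888) = 16200 J.
Q = ΔU + W = nCpΔT = 27000 J.
Net over both steps: W = -76.7 J, Q = 22000 J, ΔU = 22000 J.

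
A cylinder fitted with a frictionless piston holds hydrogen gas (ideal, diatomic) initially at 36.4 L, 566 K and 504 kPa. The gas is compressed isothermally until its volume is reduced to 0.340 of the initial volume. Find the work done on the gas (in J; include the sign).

n = P₁V₁/(RT₁) = 504×36.4/(8.314×566) = 3.90 mol.
Isothermal: T stays 566 K; PV = const ⇒ V₂ = 12.4 L, P₂ = 1480 kPa.
W = nRT ln(V₂/V₁) = 3.90×8.314×566×ln(0.340) = -19800 J.
Work done on the gas = −W_by = 19800 J.

19800 J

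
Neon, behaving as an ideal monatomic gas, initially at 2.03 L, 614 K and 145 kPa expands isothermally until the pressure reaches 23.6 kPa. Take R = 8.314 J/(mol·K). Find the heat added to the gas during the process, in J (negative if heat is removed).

534 J

n = P₁V₁/(RT₁) = 145×2.03/(8.314×614) = 0.0577 mol.
Isothermal: T stays 614 K; PV = const ⇒ V₂ = 12.5 L, P₂ = 23.6 kPa.
ΔU = 0 (ideal gas, T constant).
W = nRT ln(V₂/V₁) = 0.0577×8.314×614×ln(6.14) = 534 J.
Q = ΔU + W = 534 J.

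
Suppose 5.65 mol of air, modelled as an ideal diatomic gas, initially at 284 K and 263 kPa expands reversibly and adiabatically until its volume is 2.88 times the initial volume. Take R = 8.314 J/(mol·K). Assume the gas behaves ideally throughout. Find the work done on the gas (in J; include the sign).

V₁ = nRT₁/P₁ = 5.65×8.314×284/263 = 50.7 L.
Adiabatic: TV^(γ−1) = const ⇒ T₂ = 284×(0.347)^0.400 = 186 K; PV^γ = const ⇒ P₂ = 59.8 kPa.
ΔU = nCvΔT = 5.65×20.8×(186−284) = -11500 J.
Q = 0 for an adiabatic process, so W = −ΔU = 11500 J.
Work done on the gas = −W_by = -11500 J.

-11500 J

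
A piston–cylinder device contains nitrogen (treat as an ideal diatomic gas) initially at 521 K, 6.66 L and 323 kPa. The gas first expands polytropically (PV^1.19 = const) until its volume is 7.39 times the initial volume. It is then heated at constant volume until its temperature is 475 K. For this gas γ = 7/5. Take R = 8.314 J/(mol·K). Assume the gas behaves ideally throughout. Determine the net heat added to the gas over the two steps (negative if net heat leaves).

3100 J

n = P₁V₁/(RT₁) = 323×6.66/(8.314×521) = 0.497 mol.
Step 1 — Polytropic n=1.19: T₂ = T₁(V₁/V₂)^(n−1) = 521×(0.135)^0.19 = 356 K; P₂ = P₁(V₁/V₂)^n = 29.9 kPa.
W = (P₁V₁−P₂V₂)/(n−1) = (323×6.66−29.9×49.2)/0.19 = 3580 J.
ΔU = nCvΔT = 0.497×20.8×(356−521) = -1700 J.
Q = ΔU + W = 1880 J.
State after step 1: P = 29.9 kPa, V = 49.2 L, T = 356 K.
Step 2 — Isochoric: V stays 49.2 L; P/T = const ⇒ T₂ = 475 K, P₂ = 39.8 kPa.
W = 0 (no volume change).
ΔU = nCvΔT = 0.497×20.8×(475−356) = 1230 J.
Q = ΔU = 1230 J.
Net over both steps: W = 3580 J, Q = 3100 J, ΔU = -475 J.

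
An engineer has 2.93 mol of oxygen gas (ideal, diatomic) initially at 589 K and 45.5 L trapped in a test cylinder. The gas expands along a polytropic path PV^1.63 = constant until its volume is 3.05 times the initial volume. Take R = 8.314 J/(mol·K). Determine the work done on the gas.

P₁ = nRT₁/V₁ = 2.93×8.314×589/45.5 = 315 kPa.
Polytropic n=1.63: T₂ = T₁(V₁/V₂)^(n−1) = 589×(0.328)^0.63 = 292 K; P₂ = P₁(V₁/V₂)^n = 51.2 kPa.
W = (P₁V₁−P₂V₂)/(n−1) = (315×45.5−51.2×139)/0.63 = 11500 J.
Work done on the gas = −W_by = -11500 J.

-11500 J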